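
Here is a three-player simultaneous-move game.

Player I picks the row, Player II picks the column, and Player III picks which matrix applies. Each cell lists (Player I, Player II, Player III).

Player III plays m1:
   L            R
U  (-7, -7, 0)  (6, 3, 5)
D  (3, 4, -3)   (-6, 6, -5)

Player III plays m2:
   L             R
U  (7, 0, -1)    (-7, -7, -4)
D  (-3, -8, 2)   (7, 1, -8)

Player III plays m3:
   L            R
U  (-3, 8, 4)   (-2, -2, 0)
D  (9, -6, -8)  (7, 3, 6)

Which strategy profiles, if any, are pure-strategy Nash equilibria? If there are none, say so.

(U, L, m1): Player I can switch to D (-7 → 3). Not NE.
(U, L, m2): Player III can switch to m1 (-1 → 0). Not NE.
(U, L, m3): Player I can switch to D (-3 → 9). Not NE.
(U, R, m1): Player I gets 6, best alternative -6; Player II gets 3, best alternative -7; Player III gets 5, best alternative 0. No profitable deviation — NE.
(U, R, m2): Player I can switch to D (-7 → 7). Not NE.
(U, R, m3): Player I can switch to D (-2 → 7). Not NE.
(D, L, m1): Player II can switch to R (4 → 6). Not NE.
(D, L, m2): Player I can switch to U (-3 → 7). Not NE.
(D, L, m3): Player II can switch to R (-6 → 3). Not NE.
(D, R, m3): Player I gets 7, best alternative -2; Player II gets 3, best alternative -6; Player III gets 6, best alternative -5. No profitable deviation — NE.
(The remaining 2 profiles each have a profitable deviation by the same check.)

(U, R, m1) and (D, R, m3)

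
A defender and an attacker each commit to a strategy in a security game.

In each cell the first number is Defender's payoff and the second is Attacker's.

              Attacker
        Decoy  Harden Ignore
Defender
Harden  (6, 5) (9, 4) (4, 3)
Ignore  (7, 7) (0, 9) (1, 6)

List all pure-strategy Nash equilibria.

(Harden, Decoy): Defender can switch to Ignore (6 → 7). Not NE.
(Harden, Harden): Attacker can switch to Decoy (4 → 5). Not NE.
(Harden, Ignore): Attacker can switch to Decoy (3 → 5). Not NE.
(Ignore, Decoy): Attacker can switch to Harden (7 → 9). Not NE.
(Ignore, Harden): Defender can switch to Harden (0 → 9). Not NE.
(Ignore, Ignore): Defender can switch to Harden (1 → 4). Not NE.

No pure-strategy Nash equilibrium.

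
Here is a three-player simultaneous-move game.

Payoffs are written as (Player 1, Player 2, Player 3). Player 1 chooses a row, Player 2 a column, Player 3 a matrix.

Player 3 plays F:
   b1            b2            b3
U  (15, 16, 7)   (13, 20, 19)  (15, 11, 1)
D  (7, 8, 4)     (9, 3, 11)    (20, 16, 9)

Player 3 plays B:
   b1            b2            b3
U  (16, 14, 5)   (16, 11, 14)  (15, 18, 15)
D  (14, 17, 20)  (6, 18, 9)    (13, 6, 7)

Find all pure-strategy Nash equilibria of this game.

(U, b2, F) and (U, b3, B) and (D, b3, F)

For each player, find the best response to each opponent profile; mutual best responses are the pure NE.
Player 1 against (b1, F): payoffs 15, 7 → best response U.
Player 1 against (b1, B): payoffs 16, 14 → best response U.
Player 1 against (b2, F): payoffs 13, 9 → best response U.
Player 1 against (b2, B): payoffs 16, 6 → best response U.
Player 1 against (b3, F): payoffs 15, 20 → best response D.
Player 1 against (b3, B): payoffs 15, 13 → best response U.
Player 2 against (U, F): payoffs 16, 20, 11 → best response b2.
Player 2 against (U, B): payoffs 14, 11, 18 → best response b3.
Player 2 against (D, F): payoffs 8, 3, 16 → best response b3.
Player 2 against (D, B): payoffs 17, 18, 6 → best response b2.
Player 3 against (U, b1): payoffs 7, 5 → best response F.
Player 3 against (U, b2): payoffs 19, 14 → best response F.
Player 3 against (U, b3): payoffs 1, 15 → best response B.
Player 3 against (D, b1): payoffs 4, 20 → best response B.
Player 3 against (D, b2): payoffs 11, 9 → best response F.
Player 3 against (D, b3): payoffs 9, 7 → best response F.
Mutual best responses: (U, b2, F); (U, b3, B); (D, b3, F).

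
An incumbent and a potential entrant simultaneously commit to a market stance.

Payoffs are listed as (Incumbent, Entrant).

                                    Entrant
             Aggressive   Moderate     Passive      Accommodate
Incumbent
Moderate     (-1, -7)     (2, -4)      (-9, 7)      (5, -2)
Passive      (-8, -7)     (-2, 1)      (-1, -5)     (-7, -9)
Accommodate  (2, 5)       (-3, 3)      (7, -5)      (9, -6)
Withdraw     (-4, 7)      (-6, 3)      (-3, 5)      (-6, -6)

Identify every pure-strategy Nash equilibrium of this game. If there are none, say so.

The unique pure-strategy Nash equilibrium is (Accommodate, Aggressive).

(Moderate, Aggressive): Incumbent can switch to Accommodate (-1 → 2). Not NE.
(Moderate, Moderate): Entrant can switch to Passive (-4 → 7). Not NE.
(Moderate, Passive): Incumbent can switch to Passive (-9 → -1). Not NE.
(Moderate, Accommodate): Incumbent can switch to Accommodate (5 → 9). Not NE.
(Passive, Aggressive): Incumbent can switch to Moderate (-8 → -1). Not NE.
(Passive, Moderate): Incumbent can switch to Moderate (-2 → 2). Not NE.
(Passive, Passive): Incumbent can switch to Accommodate (-1 → 7). Not NE.
(Passive, Accommodate): Incumbent can switch to Moderate (-7 → 5). Not NE.
(Accommodate, Aggressive): Incumbent gets 2, best alternative -1; Entrant gets 5, best alternative 3. No profitable deviation — NE.
(The remaining 7 profiles each have a profitable deviation by the same check.)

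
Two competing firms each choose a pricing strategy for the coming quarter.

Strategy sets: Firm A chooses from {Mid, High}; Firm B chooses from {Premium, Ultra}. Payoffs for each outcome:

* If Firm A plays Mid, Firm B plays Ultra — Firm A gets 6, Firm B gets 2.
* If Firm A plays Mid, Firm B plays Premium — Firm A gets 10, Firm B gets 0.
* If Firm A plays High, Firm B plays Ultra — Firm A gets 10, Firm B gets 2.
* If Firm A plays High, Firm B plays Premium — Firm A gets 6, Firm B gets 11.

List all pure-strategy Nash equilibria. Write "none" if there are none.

Firm A against Premium: payoffs 10, 6 → best response Mid.
Firm A against Ultra: payoffs 6, 10 → best response High.
Firm B against Mid: payoffs 0, 2 → best response Ultra.
Firm B against High: payoffs 11, 2 → best response Premium.
No profile is a mutual best response for all players.

This game has no pure Nash equilibrium.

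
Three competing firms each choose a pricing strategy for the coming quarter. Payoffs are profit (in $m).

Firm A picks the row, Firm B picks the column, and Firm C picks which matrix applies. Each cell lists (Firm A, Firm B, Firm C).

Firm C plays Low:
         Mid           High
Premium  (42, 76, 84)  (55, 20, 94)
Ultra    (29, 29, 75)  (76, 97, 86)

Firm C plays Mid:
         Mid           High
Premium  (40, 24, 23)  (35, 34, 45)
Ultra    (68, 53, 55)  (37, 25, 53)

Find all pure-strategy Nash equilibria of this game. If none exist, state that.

The pure Nash equilibria are (Premium, Mid, Low); (Ultra, High, Low).

Firm A against (Mid, Low): payoffs 42, 29 → best response Premium.
Firm A against (Mid, Mid): payoffs 40, 68 → best response Ultra.
Firm A against (High, Low): payoffs 55, 76 → best response Ultra.
Firm A against (High, Mid): payoffs 35, 37 → best response Ultra.
Firm B against (Premium, Low): payoffs 76, 20 → best response Mid.
Firm B against (Premium, Mid): payoffs 24, 34 → best response High.
Firm B against (Ultra, Low): payoffs 29, 97 → best response High.
Firm B against (Ultra, Mid): payoffs 53, 25 → best response Mid.
Firm C against (Premium, Mid): payoffs 84, 23 → best response Low.
Firm C against (Premium, High): payoffs 94, 45 → best response Low.
Firm C against (Ultra, Mid): payoffs 75, 55 → best response Low.
Firm C against (Ultra, High): payoffs 86, 53 → best response Low.
Mutual best responses: (Premium, Mid, Low); (Ultra, High, Low).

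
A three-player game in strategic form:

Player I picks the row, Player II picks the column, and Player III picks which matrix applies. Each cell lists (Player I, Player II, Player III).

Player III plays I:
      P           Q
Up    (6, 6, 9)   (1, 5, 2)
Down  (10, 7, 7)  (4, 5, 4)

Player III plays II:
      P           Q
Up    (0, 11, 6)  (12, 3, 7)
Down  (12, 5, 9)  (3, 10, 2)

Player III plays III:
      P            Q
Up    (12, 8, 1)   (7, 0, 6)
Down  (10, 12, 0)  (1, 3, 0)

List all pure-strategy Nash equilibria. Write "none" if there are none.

Player I against (P, I): payoffs 6, 10 → best response Down.
Player I against (P, II): payoffs 0, 12 → best response Down.
Player I against (P, III): payoffs 12, 10 → best response Up.
Player I against (Q, I): payoffs 1, 4 → best response Down.
Player I against (Q, II): payoffs 12, 3 → best response Up.
Player I against (Q, III): payoffs 7, 1 → best response Up.
Player II against (Up, I): payoffs 6, 5 → best response P.
Player II against (Up, II): payoffs 11, 3 → best response P.
Player II against (Up, III): payoffs 8, 0 → best response P.
Player II against (Down, I): payoffs 7, 5 → best response P.
Player II against (Down, II): payoffs 5, 10 → best response Q.
Player II against (Down, III): payoffs 12, 3 → best response P.
Player III against (Up, P): payoffs 9, 6, 1 → best response I.
Player III against (Up, Q): payoffs 2, 7, 6 → best response II.
Player III against (Down, P): payoffs 7, 9, 0 → best response II.
Player III against (Down, Q): payoffs 4, 2, 0 → best response I.
No profile is a mutual best response for all players.

none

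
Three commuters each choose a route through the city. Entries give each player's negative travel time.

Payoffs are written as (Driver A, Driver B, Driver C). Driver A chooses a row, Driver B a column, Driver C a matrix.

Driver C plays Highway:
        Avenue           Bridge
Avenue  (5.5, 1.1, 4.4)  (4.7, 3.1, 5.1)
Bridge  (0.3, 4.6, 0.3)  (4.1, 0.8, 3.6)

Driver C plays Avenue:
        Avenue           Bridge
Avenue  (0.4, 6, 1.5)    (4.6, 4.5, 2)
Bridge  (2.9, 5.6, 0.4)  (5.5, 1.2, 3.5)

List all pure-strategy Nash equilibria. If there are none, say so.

(Avenue, Bridge, Highway) and (Bridge, Avenue, Avenue)

Mark each player's best response to every combination of opponents' strategies; a profile where every player is best-responding is a pure Nash equilibrium.
Driver A against (Avenue, Highway): payoffs 5.5, 0.3 → best response Avenue.
Driver A against (Avenue, Avenue): payoffs 0.4, 2.9 → best response Bridge.
Driver A against (Bridge, Highway): payoffs 4.7, 4.1 → best response Avenue.
Driver A against (Bridge, Avenue): payoffs 4.6, 5.5 → best response Bridge.
Driver B against (Avenue, Highway): payoffs 1.1, 3.1 → best response Bridge.
Driver B against (Avenue, Avenue): payoffs 6, 4.5 → best response Avenue.
Driver B against (Bridge, Highway): payoffs 4.6, 0.8 → best response Avenue.
Driver B against (Bridge, Avenue): payoffs 5.6, 1.2 → best response Avenue.
Driver C against (Avenue, Avenue): payoffs 4.4, 1.5 → best response Highway.
Driver C against (Avenue, Bridge): payoffs 5.1, 2 → best response Highway.
Driver C against (Bridge, Avenue): payoffs 0.3, 0.4 → best response Avenue.
Driver C against (Bridge, Bridge): payoffs 3.6, 3.5 → best response Highway.
Mutual best responses: (Avenue, Bridge, Highway); (Bridge, Avenue, Avenue).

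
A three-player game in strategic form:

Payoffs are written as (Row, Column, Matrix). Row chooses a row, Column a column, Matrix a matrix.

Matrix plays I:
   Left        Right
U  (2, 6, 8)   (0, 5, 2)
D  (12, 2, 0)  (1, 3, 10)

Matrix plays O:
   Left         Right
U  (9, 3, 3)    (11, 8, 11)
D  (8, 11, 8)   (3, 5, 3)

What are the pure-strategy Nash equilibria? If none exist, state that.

(U, Left, I): Row can switch to D (2 → 12). Not NE.
(U, Left, O): Column can switch to Right (3 → 8). Not NE.
(U, Right, I): Row can switch to D (0 → 1). Not NE.
(U, Right, O): Row gets 11, best alternative 3; Column gets 8, best alternative 3; Matrix gets 11, best alternative 2. No profitable deviation — NE.
(D, Left, I): Column can switch to Right (2 → 3). Not NE.
(D, Left, O): Row can switch to U (8 → 9). Not NE.
(D, Right, I): Row gets 1, best alternative 0; Column gets 3, best alternative 2; Matrix gets 10, best alternative 3. No profitable deviation — NE.
(D, Right, O): Row can switch to U (3 → 11). Not NE.

Pure-strategy Nash equilibria: (U, Right, O); (D, Right, I)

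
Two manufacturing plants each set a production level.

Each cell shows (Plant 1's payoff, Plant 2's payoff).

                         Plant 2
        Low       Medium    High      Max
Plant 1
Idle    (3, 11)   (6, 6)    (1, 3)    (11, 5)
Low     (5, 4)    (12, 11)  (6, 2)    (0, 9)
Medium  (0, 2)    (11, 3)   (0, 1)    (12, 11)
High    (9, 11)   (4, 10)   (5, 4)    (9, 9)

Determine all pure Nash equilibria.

Pure-strategy Nash equilibria: (Low, Medium); (Medium, Max); (High, Low)

(Idle, Low): Plant 1 can switch to Low (3 → 5). Not NE.
(Idle, Medium): Plant 1 can switch to Low (6 → 12). Not NE.
(Idle, High): Plant 1 can switch to Low (1 → 6). Not NE.
(Idle, Max): Plant 1 can switch to Medium (11 → 12). Not NE.
(Low, Low): Plant 1 can switch to High (5 → 9). Not NE.
(Low, Medium): Plant 1 gets 12, best alternative 11; Plant 2 gets 11, best alternative 9. No profitable deviation — NE.
(Low, High): Plant 2 can switch to Low (2 → 4). Not NE.
(Medium, Max): Plant 1 gets 12, best alternative 11; Plant 2 gets 11, best alternative 3. No profitable deviation — NE.
(High, Low): Plant 1 gets 9, best alternative 5; Plant 2 gets 11, best alternative 10. No profitable deviation — NE.
(The remaining 7 profiles each have a profitable deviation by the same check.)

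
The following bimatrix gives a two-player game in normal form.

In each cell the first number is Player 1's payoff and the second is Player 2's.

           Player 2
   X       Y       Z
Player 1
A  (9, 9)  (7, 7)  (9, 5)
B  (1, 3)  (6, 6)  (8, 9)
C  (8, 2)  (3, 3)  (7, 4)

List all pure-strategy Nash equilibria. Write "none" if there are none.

Player 1 against X: payoffs 9, 1, 8 → best response A.
Player 1 against Y: payoffs 7, 6, 3 → best response A.
Player 1 against Z: payoffs 9, 8, 7 → best response A.
Player 2 against A: payoffs 9, 7, 5 → best response X.
Player 2 against B: payoffs 3, 6, 9 → best response Z.
Player 2 against C: payoffs 2, 3, 4 → best response Z.
Mutual best responses: (A, X).

Pure NE: (A, X)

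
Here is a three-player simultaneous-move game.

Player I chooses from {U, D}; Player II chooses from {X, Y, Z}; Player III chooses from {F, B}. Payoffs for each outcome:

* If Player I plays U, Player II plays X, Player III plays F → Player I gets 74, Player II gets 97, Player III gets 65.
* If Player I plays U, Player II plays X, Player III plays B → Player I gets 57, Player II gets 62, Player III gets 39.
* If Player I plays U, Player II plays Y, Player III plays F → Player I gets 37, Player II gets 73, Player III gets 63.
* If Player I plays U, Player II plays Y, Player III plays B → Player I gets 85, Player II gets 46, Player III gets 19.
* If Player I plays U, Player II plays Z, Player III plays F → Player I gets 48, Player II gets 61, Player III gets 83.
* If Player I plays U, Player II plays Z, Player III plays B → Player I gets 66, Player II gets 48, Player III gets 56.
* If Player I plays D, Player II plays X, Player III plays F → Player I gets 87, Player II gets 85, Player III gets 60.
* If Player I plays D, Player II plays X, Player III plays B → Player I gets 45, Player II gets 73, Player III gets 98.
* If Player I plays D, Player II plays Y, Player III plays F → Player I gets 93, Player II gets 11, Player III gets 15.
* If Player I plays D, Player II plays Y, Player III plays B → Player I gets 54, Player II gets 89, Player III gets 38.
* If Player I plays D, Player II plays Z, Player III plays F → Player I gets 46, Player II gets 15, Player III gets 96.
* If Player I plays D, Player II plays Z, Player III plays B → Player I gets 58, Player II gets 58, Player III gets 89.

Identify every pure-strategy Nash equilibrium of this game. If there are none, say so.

No pure-strategy Nash equilibrium.

Mark each player's best response to every combination of opponents' strategies; a profile where every player is best-responding is a pure Nash equilibrium.
Player I against (X, F): payoffs 74, 87 → best response D.
Player I against (X, B): payoffs 57, 45 → best response U.
Player I against (Y, F): payoffs 37, 93 → best response D.
Player I against (Y, B): payoffs 85, 54 → best response U.
Player I against (Z, F): payoffs 48, 46 → best response U.
Player I against (Z, B): payoffs 66, 58 → best response U.
Player II against (U, F): payoffs 97, 73, 61 → best response X.
Player II against (U, B): payoffs 62, 46, 48 → best response X.
Player II against (D, F): payoffs 85, 11, 15 → best response X.
Player II against (D, B): payoffs 73, 89, 58 → best response Y.
Player III against (U, X): payoffs 65, 39 → best response F.
Player III against (U, Y): payoffs 63, 19 → best response F.
Player III against (U, Z): payoffs 83, 56 → best response F.
Player III against (D, X): payoffs 60, 98 → best response B.
Player III against (D, Y): payoffs 15, 38 → best response B.
Player III against (D, Z): payoffs 96, 89 → best response F.
No profile is a mutual best response for all players.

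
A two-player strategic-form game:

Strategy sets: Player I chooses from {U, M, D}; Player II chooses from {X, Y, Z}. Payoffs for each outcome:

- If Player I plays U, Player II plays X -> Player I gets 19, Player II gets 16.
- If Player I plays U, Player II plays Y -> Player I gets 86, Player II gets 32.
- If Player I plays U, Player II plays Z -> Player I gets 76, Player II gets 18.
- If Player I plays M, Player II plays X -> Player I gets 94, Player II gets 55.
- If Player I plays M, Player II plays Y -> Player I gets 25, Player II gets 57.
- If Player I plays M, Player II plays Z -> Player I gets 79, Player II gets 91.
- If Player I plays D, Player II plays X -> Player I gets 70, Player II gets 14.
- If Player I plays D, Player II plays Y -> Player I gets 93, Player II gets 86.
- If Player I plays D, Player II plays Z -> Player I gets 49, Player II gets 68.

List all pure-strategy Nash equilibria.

(U, X): Player I can switch to M (19 → 94). Not NE.
(U, Y): Player I can switch to D (86 → 93). Not NE.
(U, Z): Player I can switch to M (76 → 79). Not NE.
(M, X): Player II can switch to Y (55 → 57). Not NE.
(M, Y): Player I can switch to U (25 → 86). Not NE.
(M, Z): Player I gets 79, best alternative 76; Player II gets 91, best alternative 57. No profitable deviation — NE.
(D, X): Player I can switch to M (70 → 94). Not NE.
(D, Y): Player I gets 93, best alternative 86; Player II gets 86, best alternative 68. No profitable deviation — NE.
(The remaining 1 profile has a profitable deviation by the same check.)

The pure Nash equilibria are (M, Z), (D, Y).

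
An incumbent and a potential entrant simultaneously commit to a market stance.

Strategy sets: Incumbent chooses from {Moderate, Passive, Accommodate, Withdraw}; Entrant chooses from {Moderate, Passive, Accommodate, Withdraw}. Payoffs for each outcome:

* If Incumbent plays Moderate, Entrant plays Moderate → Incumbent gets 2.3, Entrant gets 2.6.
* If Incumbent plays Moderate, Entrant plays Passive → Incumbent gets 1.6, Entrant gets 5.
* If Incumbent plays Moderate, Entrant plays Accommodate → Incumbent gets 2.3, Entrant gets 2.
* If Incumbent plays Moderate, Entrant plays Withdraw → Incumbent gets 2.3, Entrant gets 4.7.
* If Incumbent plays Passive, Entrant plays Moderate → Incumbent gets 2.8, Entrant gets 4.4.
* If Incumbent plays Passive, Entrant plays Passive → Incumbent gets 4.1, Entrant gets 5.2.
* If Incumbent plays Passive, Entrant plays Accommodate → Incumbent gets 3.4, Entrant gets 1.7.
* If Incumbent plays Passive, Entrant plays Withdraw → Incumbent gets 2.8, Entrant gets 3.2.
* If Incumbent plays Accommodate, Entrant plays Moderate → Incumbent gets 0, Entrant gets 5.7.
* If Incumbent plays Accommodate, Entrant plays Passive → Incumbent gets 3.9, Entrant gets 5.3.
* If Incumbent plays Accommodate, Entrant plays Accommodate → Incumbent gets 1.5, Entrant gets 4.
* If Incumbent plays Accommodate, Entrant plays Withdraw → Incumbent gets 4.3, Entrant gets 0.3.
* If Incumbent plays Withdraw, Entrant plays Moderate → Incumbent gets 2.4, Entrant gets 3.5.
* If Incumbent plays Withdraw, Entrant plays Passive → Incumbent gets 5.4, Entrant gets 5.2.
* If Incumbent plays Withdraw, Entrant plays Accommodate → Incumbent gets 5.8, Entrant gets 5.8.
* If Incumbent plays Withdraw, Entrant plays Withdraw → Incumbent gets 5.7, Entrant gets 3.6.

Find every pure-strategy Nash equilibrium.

Pure NE: (Withdraw, Accommodate)

Incumbent against Moderate: payoffs 2.3, 2.8, 0, 2.4 → best response Passive.
Incumbent against Passive: payoffs 1.6, 4.1, 3.9, 5.4 → best response Withdraw.
Incumbent against Accommodate: payoffs 2.3, 3.4, 1.5, 5.8 → best response Withdraw.
Incumbent against Withdraw: payoffs 2.3, 2.8, 4.3, 5.7 → best response Withdraw.
Entrant against Moderate: payoffs 2.6, 5, 2, 4.7 → best response Passive.
Entrant against Passive: payoffs 4.4, 5.2, 1.7, 3.2 → best response Passive.
Entrant against Accommodate: payoffs 5.7, 5.3, 4, 0.3 → best response Moderate.
Entrant against Withdraw: payoffs 3.5, 5.2, 5.8, 3.6 → best response Accommodate.
Mutual best responses: (Withdraw, Accommodate).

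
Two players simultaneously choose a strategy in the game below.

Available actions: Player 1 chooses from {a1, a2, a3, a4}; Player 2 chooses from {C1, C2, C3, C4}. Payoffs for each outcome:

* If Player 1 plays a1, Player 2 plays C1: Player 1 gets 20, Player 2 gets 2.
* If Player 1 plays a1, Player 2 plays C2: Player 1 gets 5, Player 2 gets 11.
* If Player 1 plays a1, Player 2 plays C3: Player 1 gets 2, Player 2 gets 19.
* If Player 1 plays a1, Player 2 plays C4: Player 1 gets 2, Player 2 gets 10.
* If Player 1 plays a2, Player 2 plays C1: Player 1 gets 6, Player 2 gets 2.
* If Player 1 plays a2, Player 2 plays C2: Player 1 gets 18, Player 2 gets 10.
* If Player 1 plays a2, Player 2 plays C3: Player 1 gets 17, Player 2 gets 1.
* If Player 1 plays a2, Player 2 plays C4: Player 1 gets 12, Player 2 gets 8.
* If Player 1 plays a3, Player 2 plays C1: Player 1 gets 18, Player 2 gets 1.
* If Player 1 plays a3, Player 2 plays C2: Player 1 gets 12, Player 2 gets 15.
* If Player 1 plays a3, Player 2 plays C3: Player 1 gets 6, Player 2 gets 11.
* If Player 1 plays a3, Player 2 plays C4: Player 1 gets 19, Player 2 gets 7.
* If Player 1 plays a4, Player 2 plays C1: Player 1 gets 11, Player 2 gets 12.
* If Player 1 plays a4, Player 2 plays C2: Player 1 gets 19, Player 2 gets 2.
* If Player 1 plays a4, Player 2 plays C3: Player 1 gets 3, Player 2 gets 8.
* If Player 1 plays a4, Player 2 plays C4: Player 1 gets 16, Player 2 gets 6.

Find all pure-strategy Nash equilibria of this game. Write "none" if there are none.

This game has no pure Nash equilibrium.

Player 1 against C1: payoffs 20, 6, 18, 11 → best response a1.
Player 1 against C2: payoffs 5, 18, 12, 19 → best response a4.
Player 1 against C3: payoffs 2, 17, 6, 3 → best response a2.
Player 1 against C4: payoffs 2, 12, 19, 16 → best response a3.
Player 2 against a1: payoffs 2, 11, 19, 10 → best response C3.
Player 2 against a2: payoffs 2, 10, 1, 8 → best response C2.
Player 2 against a3: payoffs 1, 15, 11, 7 → best response C2.
Player 2 against a4: payoffs 12, 2, 8, 6 → best response C1.
No profile is a mutual best response for all players.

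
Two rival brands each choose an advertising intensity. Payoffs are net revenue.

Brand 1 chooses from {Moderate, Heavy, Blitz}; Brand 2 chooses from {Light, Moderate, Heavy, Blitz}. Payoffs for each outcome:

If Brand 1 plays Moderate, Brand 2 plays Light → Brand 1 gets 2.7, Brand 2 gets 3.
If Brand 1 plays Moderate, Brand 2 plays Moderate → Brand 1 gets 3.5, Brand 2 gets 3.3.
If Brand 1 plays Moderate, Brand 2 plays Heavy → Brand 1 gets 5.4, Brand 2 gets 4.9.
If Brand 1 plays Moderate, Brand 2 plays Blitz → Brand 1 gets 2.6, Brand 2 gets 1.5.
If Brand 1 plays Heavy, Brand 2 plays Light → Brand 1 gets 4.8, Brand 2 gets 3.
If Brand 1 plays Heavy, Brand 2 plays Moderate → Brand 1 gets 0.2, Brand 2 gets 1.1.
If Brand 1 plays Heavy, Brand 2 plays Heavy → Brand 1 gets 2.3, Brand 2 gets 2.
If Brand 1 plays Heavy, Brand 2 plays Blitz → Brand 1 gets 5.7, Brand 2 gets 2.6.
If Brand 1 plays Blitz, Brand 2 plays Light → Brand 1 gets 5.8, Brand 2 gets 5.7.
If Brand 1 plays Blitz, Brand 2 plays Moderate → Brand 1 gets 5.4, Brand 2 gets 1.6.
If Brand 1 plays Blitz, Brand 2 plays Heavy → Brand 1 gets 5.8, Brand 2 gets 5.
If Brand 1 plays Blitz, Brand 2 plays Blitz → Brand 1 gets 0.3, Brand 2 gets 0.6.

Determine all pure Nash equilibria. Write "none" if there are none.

Mark each player's best response to every combination of opponents' strategies; a profile where every player is best-responding is a pure Nash equilibrium.
Brand 1 against Light: payoffs 2.7, 4.8, 5.8 → best response Blitz.
Brand 1 against Moderate: payoffs 3.5, 0.2, 5.4 → best response Blitz.
Brand 1 against Heavy: payoffs 5.4, 2.3, 5.8 → best response Blitz.
Brand 1 against Blitz: payoffs 2.6, 5.7, 0.3 → best response Heavy.
Brand 2 against Moderate: payoffs 3, 3.3, 4.9, 1.5 → best response Heavy.
Brand 2 against Heavy: payoffs 3, 1.1, 2, 2.6 → best response Light.
Brand 2 against Blitz: payoffs 5.7, 1.6, 5, 0.6 → best response Light.
Mutual best responses: (Blitz, Light).

The unique pure-strategy Nash equilibrium is (Blitz, Light).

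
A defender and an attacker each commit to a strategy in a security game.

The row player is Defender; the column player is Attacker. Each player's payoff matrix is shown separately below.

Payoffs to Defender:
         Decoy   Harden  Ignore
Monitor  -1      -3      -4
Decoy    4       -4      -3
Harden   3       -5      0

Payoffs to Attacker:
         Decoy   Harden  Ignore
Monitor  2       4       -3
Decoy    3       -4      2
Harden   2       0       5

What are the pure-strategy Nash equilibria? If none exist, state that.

The pure Nash equilibria are (Monitor, Harden); (Decoy, Decoy); (Harden, Ignore).

(Monitor, Decoy): Defender can switch to Decoy (-1 → 4). Not NE.
(Monitor, Harden): Defender gets -3, best alternative -4; Attacker gets 4, best alternative 2. No profitable deviation — NE.
(Monitor, Ignore): Defender can switch to Decoy (-4 → -3). Not NE.
(Decoy, Decoy): Defender gets 4, best alternative 3; Attacker gets 3, best alternative 2. No profitable deviation — NE.
(Decoy, Harden): Defender can switch to Monitor (-4 → -3). Not NE.
(Decoy, Ignore): Defender can switch to Harden (-3 → 0). Not NE.
(Harden, Decoy): Defender can switch to Decoy (3 → 4). Not NE.
(Harden, Harden): Defender can switch to Monitor (-5 → -3). Not NE.
(Harden, Ignore): Defender gets 0, best alternative -3; Attacker gets 5, best alternative 2. No profitable deviation — NE.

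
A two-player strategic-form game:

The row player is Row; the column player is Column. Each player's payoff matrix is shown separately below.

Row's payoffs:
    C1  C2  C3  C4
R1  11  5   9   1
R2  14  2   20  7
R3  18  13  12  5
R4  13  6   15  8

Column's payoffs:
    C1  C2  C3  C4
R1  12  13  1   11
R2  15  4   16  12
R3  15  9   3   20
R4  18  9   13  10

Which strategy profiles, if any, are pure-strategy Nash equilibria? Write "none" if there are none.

Pure NE: (R2, C3)

For each strategy profile, look for a profitable unilateral deviation.
(R1, C1): Row can switch to R2 (11 → 14). Not NE.
(R1, C2): Row can switch to R3 (5 → 13). Not NE.
(R1, C3): Row can switch to R2 (9 → 20). Not NE.
(R1, C4): Row can switch to R2 (1 → 7). Not NE.
(R2, C1): Row can switch to R3 (14 → 18). Not NE.
(R2, C2): Row can switch to R1 (2 → 5). Not NE.
(R2, C3): Row gets 20, best alternative 15; Column gets 16, best alternative 15. No profitable deviation — NE.
(R2, C4): Row can switch to R4 (7 → 8). Not NE.
(R3, C1): Column can switch to C4 (15 → 20). Not NE.
(The remaining 7 profiles each have a profitable deviation by the same check.)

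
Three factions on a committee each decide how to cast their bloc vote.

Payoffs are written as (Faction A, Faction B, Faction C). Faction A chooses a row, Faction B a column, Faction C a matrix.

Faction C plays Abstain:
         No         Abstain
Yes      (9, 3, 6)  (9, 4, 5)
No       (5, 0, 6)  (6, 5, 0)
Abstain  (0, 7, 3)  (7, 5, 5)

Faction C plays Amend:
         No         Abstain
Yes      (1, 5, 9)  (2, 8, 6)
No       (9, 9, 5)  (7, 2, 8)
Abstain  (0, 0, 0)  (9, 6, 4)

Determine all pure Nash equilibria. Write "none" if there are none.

Check each profile: it is a Nash equilibrium iff no player can strictly gain by switching unilaterally.
(Yes, No, Abstain): Faction B can switch to Abstain (3 → 4). Not NE.
(Yes, No, Amend): Faction A can switch to No (1 → 9). Not NE.
(Yes, Abstain, Abstain): Faction C can switch to Amend (5 → 6). Not NE.
(Yes, Abstain, Amend): Faction A can switch to No (2 → 7). Not NE.
(No, No, Abstain): Faction A can switch to Yes (5 → 9). Not NE.
(No, No, Amend): Faction C can switch to Abstain (5 → 6). Not NE.
(The remaining 6 profiles each have a profitable deviation by the same check.)

none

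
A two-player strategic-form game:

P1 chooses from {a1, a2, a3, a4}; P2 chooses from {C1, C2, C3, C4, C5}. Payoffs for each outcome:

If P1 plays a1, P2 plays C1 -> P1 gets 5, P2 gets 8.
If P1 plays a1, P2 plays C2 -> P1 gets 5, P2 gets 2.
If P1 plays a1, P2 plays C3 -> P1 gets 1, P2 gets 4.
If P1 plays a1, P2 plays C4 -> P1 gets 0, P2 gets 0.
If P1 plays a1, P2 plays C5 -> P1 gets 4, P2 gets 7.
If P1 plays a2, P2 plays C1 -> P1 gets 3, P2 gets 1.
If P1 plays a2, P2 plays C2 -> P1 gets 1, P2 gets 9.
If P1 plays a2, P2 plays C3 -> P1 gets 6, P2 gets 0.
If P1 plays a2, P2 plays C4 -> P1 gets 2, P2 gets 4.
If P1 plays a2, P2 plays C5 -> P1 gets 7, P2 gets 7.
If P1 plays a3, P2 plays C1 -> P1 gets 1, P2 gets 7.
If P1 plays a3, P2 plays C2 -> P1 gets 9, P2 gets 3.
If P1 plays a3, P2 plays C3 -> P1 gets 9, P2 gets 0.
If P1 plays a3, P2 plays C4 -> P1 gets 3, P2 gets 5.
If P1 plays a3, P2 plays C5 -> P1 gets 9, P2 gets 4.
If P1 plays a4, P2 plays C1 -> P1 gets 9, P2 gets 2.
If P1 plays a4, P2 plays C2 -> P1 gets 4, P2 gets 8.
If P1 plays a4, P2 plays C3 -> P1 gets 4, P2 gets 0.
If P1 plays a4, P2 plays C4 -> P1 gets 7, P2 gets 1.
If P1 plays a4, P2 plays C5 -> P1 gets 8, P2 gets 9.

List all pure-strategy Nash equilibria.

This game has no pure Nash equilibrium.

For each player, find the best response to each opponent profile; mutual best responses are the pure NE.
P1 against C1: payoffs 5, 3, 1, 9 → best response a4.
P1 against C2: payoffs 5, 1, 9, 4 → best response a3.
P1 against C3: payoffs 1, 6, 9, 4 → best response a3.
P1 against C4: payoffs 0, 2, 3, 7 → best response a4.
P1 against C5: payoffs 4, 7, 9, 8 → best response a3.
P2 against a1: payoffs 8, 2, 4, 0, 7 → best response C1.
P2 against a2: payoffs 1, 9, 0, 4, 7 → best response C2.
P2 against a3: payoffs 7, 3, 0, 5, 4 → best response C1.
P2 against a4: payoffs 2, 8, 0, 1, 9 → best response C5.
No profile is a mutual best response for all players.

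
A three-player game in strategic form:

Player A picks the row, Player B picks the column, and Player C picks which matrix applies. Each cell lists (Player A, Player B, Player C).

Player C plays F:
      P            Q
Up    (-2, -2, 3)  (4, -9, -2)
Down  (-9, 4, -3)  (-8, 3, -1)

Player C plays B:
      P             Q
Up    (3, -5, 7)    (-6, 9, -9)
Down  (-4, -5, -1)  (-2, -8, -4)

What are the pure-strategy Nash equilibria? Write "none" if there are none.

(Up, P, F): Player C can switch to B (3 → 7). Not NE.
(Up, P, B): Player B can switch to Q (-5 → 9). Not NE.
(Up, Q, F): Player B can switch to P (-9 → -2). Not NE.
(Up, Q, B): Player A can switch to Down (-6 → -2). Not NE.
(Down, P, F): Player A can switch to Up (-9 → -2). Not NE.
(Down, P, B): Player A can switch to Up (-4 → 3). Not NE.
(Down, Q, F): Player A can switch to Up (-8 → 4). Not NE.
(Down, Q, B): Player B can switch to P (-8 → -5). Not NE.

No pure-strategy Nash equilibrium.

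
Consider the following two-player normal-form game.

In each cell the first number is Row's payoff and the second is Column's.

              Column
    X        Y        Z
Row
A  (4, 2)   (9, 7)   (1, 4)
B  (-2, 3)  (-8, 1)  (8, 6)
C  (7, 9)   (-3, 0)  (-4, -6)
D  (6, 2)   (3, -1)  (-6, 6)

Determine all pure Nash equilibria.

Pure-strategy Nash equilibria: (A, Y) and (B, Z) and (C, X)

Mark each player's best response to every combination of opponents' strategies; a profile where every player is best-responding is a pure Nash equilibrium.
Row against X: payoffs 4, -2, 7, 6 → best response C.
Row against Y: payoffs 9, -8, -3, 3 → best response A.
Row against Z: payoffs 1, 8, -4, -6 → best response B.
Column against A: payoffs 2, 7, 4 → best response Y.
Column against B: payoffs 3, 1, 6 → best response Z.
Column against C: payoffs 9, 0, -6 → best response X.
Column against D: payoffs 2, -1, 6 → best response Z.
Mutual best responses: (A, Y); (B, Z); (C, X).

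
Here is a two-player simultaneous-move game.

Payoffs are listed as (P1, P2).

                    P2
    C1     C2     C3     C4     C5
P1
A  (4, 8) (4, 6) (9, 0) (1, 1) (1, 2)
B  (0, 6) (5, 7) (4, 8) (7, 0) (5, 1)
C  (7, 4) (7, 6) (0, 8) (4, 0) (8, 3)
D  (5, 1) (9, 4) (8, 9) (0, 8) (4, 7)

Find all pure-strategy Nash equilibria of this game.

Mark each player's best response to every combination of opponents' strategies; a profile where every player is best-responding is a pure Nash equilibrium.
P1 against C1: payoffs 4, 0, 7, 5 → best response C.
P1 against C2: payoffs 4, 5, 7, 9 → best response D.
P1 against C3: payoffs 9, 4, 0, 8 → best response A.
P1 against C4: payoffs 1, 7, 4, 0 → best response B.
P1 against C5: payoffs 1, 5, 8, 4 → best response C.
P2 against A: payoffs 8, 6, 0, 1, 2 → best response C1.
P2 against B: payoffs 6, 7, 8, 0, 1 → best response C3.
P2 against C: payoffs 4, 6, 8, 0, 3 → best response C3.
P2 against D: payoffs 1, 4, 9, 8, 7 → best response C3.
No profile is a mutual best response for all players.

none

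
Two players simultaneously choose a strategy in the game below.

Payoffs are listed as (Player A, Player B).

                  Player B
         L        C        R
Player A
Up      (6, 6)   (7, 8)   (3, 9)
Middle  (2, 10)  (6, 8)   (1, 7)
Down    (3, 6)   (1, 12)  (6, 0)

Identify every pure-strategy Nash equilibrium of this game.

No pure-strategy Nash equilibrium.

For each strategy profile, look for a profitable unilateral deviation.
(Up, L): Player B can switch to C (6 → 8). Not NE.
(Up, C): Player B can switch to R (8 → 9). Not NE.
(Up, R): Player A can switch to Down (3 → 6). Not NE.
(Middle, L): Player A can switch to Up (2 → 6). Not NE.
(Middle, C): Player A can switch to Up (6 → 7). Not NE.
(Middle, R): Player A can switch to Up (1 → 3). Not NE.
(Down, L): Player A can switch to Up (3 → 6). Not NE.
(Down, C): Player A can switch to Up (1 → 7). Not NE.
(Down, R): Player B can switch to L (0 → 6). Not NE.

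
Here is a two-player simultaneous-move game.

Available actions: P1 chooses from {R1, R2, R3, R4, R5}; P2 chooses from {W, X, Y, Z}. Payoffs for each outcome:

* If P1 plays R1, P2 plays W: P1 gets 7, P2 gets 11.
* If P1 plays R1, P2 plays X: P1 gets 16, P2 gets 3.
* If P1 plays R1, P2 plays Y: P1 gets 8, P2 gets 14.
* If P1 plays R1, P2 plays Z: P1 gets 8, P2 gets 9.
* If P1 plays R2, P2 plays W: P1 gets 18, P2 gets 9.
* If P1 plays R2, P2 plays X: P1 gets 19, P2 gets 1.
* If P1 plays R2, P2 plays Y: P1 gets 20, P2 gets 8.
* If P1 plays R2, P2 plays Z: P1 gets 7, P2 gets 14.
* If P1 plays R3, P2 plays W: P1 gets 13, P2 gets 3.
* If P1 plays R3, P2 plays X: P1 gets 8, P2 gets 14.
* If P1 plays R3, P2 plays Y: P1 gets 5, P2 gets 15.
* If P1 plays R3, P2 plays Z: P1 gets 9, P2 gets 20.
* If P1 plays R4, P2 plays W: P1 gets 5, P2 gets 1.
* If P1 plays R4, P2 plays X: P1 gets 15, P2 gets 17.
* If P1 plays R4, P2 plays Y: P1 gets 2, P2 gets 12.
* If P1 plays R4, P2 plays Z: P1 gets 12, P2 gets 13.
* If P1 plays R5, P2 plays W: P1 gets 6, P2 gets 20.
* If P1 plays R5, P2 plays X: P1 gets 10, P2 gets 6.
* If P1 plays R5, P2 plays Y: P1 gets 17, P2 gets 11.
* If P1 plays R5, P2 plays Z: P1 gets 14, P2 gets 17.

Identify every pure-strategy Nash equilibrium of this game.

(R1, W): P1 can switch to R2 (7 → 18). Not NE.
(R1, X): P1 can switch to R2 (16 → 19). Not NE.
(R1, Y): P1 can switch to R2 (8 → 20). Not NE.
(R1, Z): P1 can switch to R3 (8 → 9). Not NE.
(R2, W): P2 can switch to Z (9 → 14). Not NE.
(R2, X): P2 can switch to W (1 → 9). Not NE.
(The remaining 14 profiles each have a profitable deviation by the same check.)

This game has no pure Nash equilibrium.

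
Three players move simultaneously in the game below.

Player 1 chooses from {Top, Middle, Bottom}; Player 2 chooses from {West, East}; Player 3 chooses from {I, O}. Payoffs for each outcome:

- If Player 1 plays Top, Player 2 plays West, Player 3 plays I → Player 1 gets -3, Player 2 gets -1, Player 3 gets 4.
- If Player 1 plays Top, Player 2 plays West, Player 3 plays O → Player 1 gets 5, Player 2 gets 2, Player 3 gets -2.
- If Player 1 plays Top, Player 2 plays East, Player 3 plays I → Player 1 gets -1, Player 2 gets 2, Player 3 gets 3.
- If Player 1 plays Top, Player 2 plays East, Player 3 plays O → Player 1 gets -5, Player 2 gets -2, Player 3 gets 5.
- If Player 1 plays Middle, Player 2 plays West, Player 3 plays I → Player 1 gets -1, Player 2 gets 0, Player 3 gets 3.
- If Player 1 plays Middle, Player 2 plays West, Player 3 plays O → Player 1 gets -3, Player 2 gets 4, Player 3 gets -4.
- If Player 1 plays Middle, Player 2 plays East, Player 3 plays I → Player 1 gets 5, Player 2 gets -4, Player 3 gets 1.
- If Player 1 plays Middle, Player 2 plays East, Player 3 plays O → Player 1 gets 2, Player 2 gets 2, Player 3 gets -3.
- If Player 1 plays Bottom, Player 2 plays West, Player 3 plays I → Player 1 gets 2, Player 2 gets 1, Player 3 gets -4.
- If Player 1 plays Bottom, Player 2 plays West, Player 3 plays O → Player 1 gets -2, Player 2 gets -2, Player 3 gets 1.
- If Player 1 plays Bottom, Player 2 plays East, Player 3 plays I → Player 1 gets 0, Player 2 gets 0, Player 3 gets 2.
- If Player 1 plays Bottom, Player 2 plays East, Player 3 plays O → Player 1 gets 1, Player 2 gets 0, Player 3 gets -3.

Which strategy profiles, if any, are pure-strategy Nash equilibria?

There is no pure-strategy Nash equilibrium.

(Top, West, I): Player 1 can switch to Middle (-3 → -1). Not NE.
(Top, West, O): Player 3 can switch to I (-2 → 4). Not NE.
(Top, East, I): Player 1 can switch to Middle (-1 → 5). Not NE.
(Top, East, O): Player 1 can switch to Middle (-5 → 2). Not NE.
(Middle, West, I): Player 1 can switch to Bottom (-1 → 2). Not NE.
(Middle, West, O): Player 1 can switch to Top (-3 → 5). Not NE.
(Middle, East, I): Player 2 can switch to West (-4 → 0). Not NE.
(Middle, East, O): Player 2 can switch to West (2 → 4). Not NE.
(Bottom, West, I): Player 3 can switch to O (-4 → 1). Not NE.
(Bottom, West, O): Player 1 can switch to Top (-2 → 5). Not NE.
(The remaining 2 profiles each have a profitable deviation by the same check.)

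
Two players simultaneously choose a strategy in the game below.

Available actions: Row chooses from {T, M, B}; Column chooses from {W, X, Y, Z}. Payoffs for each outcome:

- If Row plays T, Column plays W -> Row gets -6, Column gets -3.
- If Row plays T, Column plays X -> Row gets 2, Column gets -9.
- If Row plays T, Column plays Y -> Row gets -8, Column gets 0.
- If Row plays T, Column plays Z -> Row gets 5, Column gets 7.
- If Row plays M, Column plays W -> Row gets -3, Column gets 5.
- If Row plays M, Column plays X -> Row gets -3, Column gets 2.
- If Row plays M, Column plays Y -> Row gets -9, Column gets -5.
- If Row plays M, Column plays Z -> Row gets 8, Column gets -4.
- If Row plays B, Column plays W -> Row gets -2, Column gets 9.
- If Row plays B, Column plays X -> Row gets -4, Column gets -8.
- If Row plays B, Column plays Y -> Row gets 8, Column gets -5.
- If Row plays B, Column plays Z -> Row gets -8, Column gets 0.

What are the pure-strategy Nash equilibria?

Check each profile: it is a Nash equilibrium iff no player can strictly gain by switching unilaterally.
(T, W): Row can switch to M (-6 → -3). Not NE.
(T, X): Column can switch to W (-9 → -3). Not NE.
(T, Y): Row can switch to B (-8 → 8). Not NE.
(T, Z): Row can switch to M (5 → 8). Not NE.
(M, W): Row can switch to B (-3 → -2). Not NE.
(M, X): Row can switch to T (-3 → 2). Not NE.
(M, Y): Row can switch to T (-9 → -8). Not NE.
(M, Z): Column can switch to W (-4 → 5). Not NE.
(B, W): Row gets -2, best alternative -3; Column gets 9, best alternative 0. No profitable deviation — NE.
(B, X): Row can switch to T (-4 → 2). Not NE.
(B, Y): Column can switch to W (-5 → 9). Not NE.
(B, Z): Row can switch to T (-8 → 5). Not NE.

The unique pure-strategy Nash equilibrium is (B, W).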